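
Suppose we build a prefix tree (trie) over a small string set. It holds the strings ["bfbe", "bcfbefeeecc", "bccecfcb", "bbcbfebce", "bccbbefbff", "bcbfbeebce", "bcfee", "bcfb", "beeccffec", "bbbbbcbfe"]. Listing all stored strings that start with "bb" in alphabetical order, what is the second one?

DFS of the "bb" subtree visits, in order: "bbbbbcbfe", "bbcbfebce"
Position 2: bbcbfebce

bbcbfebce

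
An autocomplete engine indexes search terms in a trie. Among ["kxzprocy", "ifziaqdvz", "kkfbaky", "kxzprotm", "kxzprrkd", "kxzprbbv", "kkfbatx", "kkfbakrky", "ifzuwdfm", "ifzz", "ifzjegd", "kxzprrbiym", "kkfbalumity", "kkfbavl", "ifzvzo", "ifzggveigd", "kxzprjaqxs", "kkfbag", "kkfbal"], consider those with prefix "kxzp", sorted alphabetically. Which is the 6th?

Filter for "kxzp…" and sort: "kxzprbbv", "kxzprjaqxs", "kxzprocy", "kxzprotm", "kxzprrbiym", "kxzprrkd"
Position 6: kxzprrkd

kxzprrkd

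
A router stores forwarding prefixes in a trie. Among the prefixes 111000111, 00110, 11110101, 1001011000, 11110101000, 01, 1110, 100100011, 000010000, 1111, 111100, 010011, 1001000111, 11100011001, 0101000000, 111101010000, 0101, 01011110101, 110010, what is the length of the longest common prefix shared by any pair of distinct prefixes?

The deepest shared node is where two words last agree before diverging.
"11110101000" and "111101010000" agree on "11110101000" (11 characters) before diverging; nothing deeper is shared.
Longest shared-prefix length: 11

11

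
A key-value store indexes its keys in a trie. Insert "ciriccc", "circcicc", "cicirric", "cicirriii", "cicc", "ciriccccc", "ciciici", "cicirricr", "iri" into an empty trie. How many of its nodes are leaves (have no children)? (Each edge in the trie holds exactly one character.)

Leaves are exactly the stored words that no other stored word extends.
Those words: "cicc", "ciciici", "cicirricr", "cicirriii", "circcicc", "ciriccccc", "iri"
Leaf count: 7

7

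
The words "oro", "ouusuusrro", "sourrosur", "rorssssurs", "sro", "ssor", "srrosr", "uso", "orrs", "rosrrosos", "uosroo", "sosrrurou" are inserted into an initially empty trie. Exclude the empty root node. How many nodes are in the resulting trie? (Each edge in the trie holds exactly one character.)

64

Trace insertions, counting only characters that open a new branch:
  "oro" → 3 new (o, r, o)
  "ouusuusrro" → prefix "o" already present; 9 new (u, u, s, u, u, s, r, r, o)
  "sourrosur" → 9 new (s, o, u, r, r, o, s, u, r)
  "rorssssurs" → 10 new (r, o, r, s, s, s, s, u, r, s)
  "sro" → prefix "s" already present; 2 new (r, o)
  "ssor" → prefix "s" already present; 3 new (s, o, r)
  "srrosr" → prefix "sr" already present; 4 new (r, o, s, r)
  "uso" → 3 new (u, s, o)
  "orrs" → prefix "or" already present; 2 new (r, s)
  "rosrrosos" → prefix "ro" already present; 7 new (s, r, r, o, s, o, s)
  "uosroo" → prefix "u" already present; 5 new (o, s, r, o, o)
  "sosrrurou" → prefix "so" already present; 7 new (s, r, r, u, r, o, u)
Total nodes = 3 + 9 + 9 + 10 + 2 + 3 + 4 + 3 + 2 + 7 + 5 + 7 = 64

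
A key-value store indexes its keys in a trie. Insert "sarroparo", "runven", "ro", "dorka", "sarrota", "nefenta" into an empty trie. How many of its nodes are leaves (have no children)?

Leaves are exactly the stored words that no other stored word extends.
Those words: "dorka", "nefenta", "ro", "runven", "sarroparo", "sarrota"
Leaf count: 6

6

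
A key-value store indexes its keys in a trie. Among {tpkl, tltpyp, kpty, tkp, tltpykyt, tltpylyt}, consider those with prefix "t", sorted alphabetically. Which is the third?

DFS of the "t" subtree visits, in order: "tkp", "tltpykyt", "tltpylyt", "tltpyp", "tpkl"
The 3rd is tltpylyt.

tltpylyt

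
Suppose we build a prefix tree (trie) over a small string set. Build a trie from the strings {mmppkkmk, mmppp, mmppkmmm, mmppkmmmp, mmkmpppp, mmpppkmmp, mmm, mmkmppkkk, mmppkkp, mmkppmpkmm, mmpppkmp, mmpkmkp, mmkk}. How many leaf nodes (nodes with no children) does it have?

A leaf is a node with no children — equivalently, the end of a word that is not a proper prefix of any other stored word.
Those words: "mmkk", "mmkmppkkk", "mmkmpppp", "mmkppmpkmm", "mmm", "mmpkmkp", "mmppkkmk", "mmppkkp", "mmppkmmmp", "mmpppkmmp", "mmpppkmp"
Leaf count: 11

11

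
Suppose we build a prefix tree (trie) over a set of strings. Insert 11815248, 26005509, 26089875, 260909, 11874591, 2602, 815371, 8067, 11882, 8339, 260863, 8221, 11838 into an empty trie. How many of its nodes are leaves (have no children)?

13

Leaves are exactly the stored words that no other stored word extends.
Those words: "11815248", "11838", "11874591", "11882", "26005509", "2602", "260863", "26089875", "260909", "8067", "815371", "8221", "8339"
Leaf count: 13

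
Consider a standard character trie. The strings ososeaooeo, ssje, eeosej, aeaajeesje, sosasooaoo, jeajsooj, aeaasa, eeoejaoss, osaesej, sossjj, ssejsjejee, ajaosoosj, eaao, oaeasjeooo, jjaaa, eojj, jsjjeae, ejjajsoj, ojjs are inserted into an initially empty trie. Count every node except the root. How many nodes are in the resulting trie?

114

Trace insertions, counting only characters that open a new branch:
  "ososeaooeo" → 10 new (o, s, o, s, e, a, o, o, e, o)
  "ssje" → 4 new (s, s, j, e)
  "eeosej" → 6 new (e, e, o, s, e, j)
  "aeaajeesje" → 10 new (a, e, a, a, j, e, e, s, j, e)
  "sosasooaoo" → prefix "s" already present; 9 new (o, s, a, s, o, o, a, o, o)
  "jeajsooj" → 8 new (j, e, a, j, s, o, o, j)
  "aeaasa" → prefix "aeaa" already present; 2 new (s, a)
  "eeoejaoss" → prefix "eeo" already present; 6 new (e, j, a, o, s, s)
  "osaesej" → prefix "os" already present; 5 new (a, e, s, e, j)
  "sossjj" → prefix "sos" already present; 3 new (s, j, j)
  "ssejsjejee" → prefix "ss" already present; 8 new (e, j, s, j, e, j, e, e)
  "ajaosoosj" → prefix "a" already present; 8 new (j, a, o, s, o, o, s, j)
  "eaao" → prefix "e" already present; 3 new (a, a, o)
  "oaeasjeooo" → prefix "o" already present; 9 new (a, e, a, s, j, e, o, o, o)
  "jjaaa" → prefix "j" already present; 4 new (j, a, a, a)
  "eojj" → prefix "e" already present; 3 new (o, j, j)
  "jsjjeae" → prefix "j" already present; 6 new (s, j, j, e, a, e)
  "ejjajsoj" → prefix "e" already present; 7 new (j, j, a, j, s, o, j)
  "ojjs" → prefix "o" already present; 3 new (j, j, s)
Total nodes = 10 + 4 + 6 + 10 + 9 + 8 + 2 + 6 + 5 + 3 + 8 + 8 + 3 + 9 + 4 + 3 + 6 + 7 + 3 = 114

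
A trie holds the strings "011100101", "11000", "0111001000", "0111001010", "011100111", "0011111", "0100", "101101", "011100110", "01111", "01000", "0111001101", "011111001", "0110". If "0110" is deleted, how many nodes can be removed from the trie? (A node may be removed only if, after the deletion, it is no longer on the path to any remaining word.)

1

A node on "0110"'s path can go only if nothing else ends at it or branches off below it.
The suffix "0" (1 node) is used only by "0110"; the node for "011" still has the child "1", so pruning stops there.
Nodes removed: 1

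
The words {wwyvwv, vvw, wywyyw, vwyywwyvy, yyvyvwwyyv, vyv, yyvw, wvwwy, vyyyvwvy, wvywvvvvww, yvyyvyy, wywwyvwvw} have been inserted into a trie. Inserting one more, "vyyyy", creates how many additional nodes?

1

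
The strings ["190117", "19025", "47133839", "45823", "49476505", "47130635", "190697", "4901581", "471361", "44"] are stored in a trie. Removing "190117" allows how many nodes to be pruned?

3

After clearing the end-marker at "190117", prune upward until reaching a node still needed by another word.
The suffix "117" (3 nodes) is used only by "190117"; the node for "190" still has the child "2", so pruning stops there.
Nodes removed: 3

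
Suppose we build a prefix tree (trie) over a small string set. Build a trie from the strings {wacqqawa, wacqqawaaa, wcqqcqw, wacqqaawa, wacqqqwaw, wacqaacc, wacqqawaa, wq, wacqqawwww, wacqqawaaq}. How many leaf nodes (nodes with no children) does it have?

Leaves are exactly the stored words that no other stored word extends.
Those words: "wacqaacc", "wacqqaawa", "wacqqawaaa", "wacqqawaaq", "wacqqawwww", "wacqqqwaw", "wcqqcqw", "wq"
Leaf count: 8

8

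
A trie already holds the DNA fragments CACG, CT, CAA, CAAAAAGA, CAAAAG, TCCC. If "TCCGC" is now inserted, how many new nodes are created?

The longest prefix of "TCCGC" already in the trie is "TCC" (length 3).
Each of the 2 remaining characters creates one node.

2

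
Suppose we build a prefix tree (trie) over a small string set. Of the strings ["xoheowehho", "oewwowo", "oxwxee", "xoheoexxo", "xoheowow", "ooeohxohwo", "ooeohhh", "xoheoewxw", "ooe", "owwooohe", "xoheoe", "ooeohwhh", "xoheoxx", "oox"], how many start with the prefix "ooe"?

4

Filter for entries beginning with "ooe":
Matches: "ooe", "ooeohhh", "ooeohwhh", "ooeohxohwo"
Count: 4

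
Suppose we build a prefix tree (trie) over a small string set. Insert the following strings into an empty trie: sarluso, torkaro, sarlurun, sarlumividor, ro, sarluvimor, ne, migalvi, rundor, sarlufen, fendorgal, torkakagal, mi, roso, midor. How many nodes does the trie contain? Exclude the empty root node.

67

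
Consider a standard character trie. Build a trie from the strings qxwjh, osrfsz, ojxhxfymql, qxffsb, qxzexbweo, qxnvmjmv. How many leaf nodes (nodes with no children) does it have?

6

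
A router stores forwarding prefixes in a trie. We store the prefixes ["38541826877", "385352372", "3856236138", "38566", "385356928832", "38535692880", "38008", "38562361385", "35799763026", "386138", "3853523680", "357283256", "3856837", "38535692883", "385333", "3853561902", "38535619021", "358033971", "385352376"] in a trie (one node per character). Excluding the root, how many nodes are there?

78

Count nodes per top-level branch (shared prefixes stored once):
  '3'-branch (357283256, 35799763026, 358033971, 38008, 385333, 3853523680, 385352372, 385352376, 3853561902, 38535619021, 38535692880, 38535692883, 385356928832, 38541826877, 3856236138, 38562361385, 38566, 3856837, 386138): 78 nodes
Sum: 78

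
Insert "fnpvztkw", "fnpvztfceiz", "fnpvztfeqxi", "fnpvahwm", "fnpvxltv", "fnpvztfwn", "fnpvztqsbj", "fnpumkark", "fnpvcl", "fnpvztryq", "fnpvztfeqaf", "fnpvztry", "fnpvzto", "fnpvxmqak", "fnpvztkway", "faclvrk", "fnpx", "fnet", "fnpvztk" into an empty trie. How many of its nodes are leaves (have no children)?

Leaves are exactly the stored words that no other stored word extends.
Those words: "faclvrk", "fnet", "fnpumkark", "fnpvahwm", "fnpvcl", "fnpvxltv", "fnpvxmqak", "fnpvztfceiz", "fnpvztfeqaf", "fnpvztfeqxi", "fnpvztfwn", "fnpvztkway", "fnpvzto", "fnpvztqsbj", "fnpvztryq", "fnpx"
Leaf count: 16

16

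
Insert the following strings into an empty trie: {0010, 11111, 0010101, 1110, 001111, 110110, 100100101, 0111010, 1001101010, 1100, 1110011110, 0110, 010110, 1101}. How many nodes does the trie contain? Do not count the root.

52

Count nodes per top-level branch (shared prefixes stored once):
  '0'-branch (0010, 0010101, 001111, 010110, 0110, 0111010): 21 nodes
  '1'-branch (100100101, 1001101010, 1100, 1101, 110110, 1110, 1110011110, 11111): 31 nodes
Sum: 52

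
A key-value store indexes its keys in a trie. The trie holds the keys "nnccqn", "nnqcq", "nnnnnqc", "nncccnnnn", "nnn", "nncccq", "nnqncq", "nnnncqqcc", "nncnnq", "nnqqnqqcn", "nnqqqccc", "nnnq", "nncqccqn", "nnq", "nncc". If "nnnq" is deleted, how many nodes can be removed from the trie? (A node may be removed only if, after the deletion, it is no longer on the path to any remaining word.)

A node on "nnnq"'s path can go only if nothing else ends at it or branches off below it.
The suffix "q" (1 node) is used only by "nnnq"; the node for "nnn" still has the child "n", so pruning stops there.
Nodes removed: 1

1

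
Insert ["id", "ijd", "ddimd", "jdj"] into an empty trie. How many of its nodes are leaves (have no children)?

4

Leaves are exactly the stored words that no other stored word extends.
Those words: "ddimd", "id", "ijd", "jdj"
Leaf count: 4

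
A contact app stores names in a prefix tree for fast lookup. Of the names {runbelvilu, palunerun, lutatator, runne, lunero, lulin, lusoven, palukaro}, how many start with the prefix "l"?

4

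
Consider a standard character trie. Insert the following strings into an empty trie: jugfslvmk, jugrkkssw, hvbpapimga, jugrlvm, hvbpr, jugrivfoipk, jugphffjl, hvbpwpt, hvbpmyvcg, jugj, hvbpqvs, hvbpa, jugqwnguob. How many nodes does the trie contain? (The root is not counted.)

61

Insert word by word; a character creates a node only if that edge doesn't already exist:
  "jugfslvmk" → 9 new (j, u, g, f, s, l, v, m, k)
  "jugrkkssw" → prefix "jug" already present; 6 new (r, k, k, s, s, w)
  "hvbpapimga" → 10 new (h, v, b, p, a, p, i, m, g, a)
  "jugrlvm" → prefix "jugr" already present; 3 new (l, v, m)
  "hvbpr" → prefix "hvbp" already present; 1 new (r)
  "jugrivfoipk" → prefix "jugr" already present; 7 new (i, v, f, o, i, p, k)
  "jugphffjl" → prefix "jug" already present; 6 new (p, h, f, f, j, l)
  "hvbpwpt" → prefix "hvbp" already present; 3 new (w, p, t)
  "hvbpmyvcg" → prefix "hvbp" already present; 5 new (m, y, v, c, g)
  "jugj" → prefix "jug" already present; 1 new (j)
  "hvbpqvs" → prefix "hvbp" already present; 3 new (q, v, s)
  "hvbpa" → prefix "hvbpa" already present; 0 new (none)
  "jugqwnguob" → prefix "jug" already present; 7 new (q, w, n, g, u, o, b)
Total nodes = 9 + 6 + 10 + 3 + 1 + 7 + 6 + 3 + 5 + 1 + 3 + 0 + 7 = 61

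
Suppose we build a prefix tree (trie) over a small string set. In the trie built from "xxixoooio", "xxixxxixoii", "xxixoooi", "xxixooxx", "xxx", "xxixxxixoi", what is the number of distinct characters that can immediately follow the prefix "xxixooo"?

1

Walk "xxixooo" from the root, arriving at one node.
Characters that immediately follow "xxixooo" among the stored strings: {i}.
That node has 1 child edge.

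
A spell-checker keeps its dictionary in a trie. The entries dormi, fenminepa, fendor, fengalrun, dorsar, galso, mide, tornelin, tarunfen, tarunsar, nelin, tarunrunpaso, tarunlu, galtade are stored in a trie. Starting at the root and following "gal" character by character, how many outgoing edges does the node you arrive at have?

Follow the path "gal" to its node, then look at its outgoing edges.
Characters that immediately follow "gal" among the stored strings: {s, t}.
That node has 2 child edges.

2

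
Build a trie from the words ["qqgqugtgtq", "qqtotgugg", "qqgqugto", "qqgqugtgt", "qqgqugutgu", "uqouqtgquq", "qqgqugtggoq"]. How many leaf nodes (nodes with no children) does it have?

Leaves are exactly the stored words that no other stored word extends.
Those words: "qqgqugtggoq", "qqgqugtgtq", "qqgqugto", "qqgqugutgu", "qqtotgugg", "uqouqtgquq"
Leaf count: 6

6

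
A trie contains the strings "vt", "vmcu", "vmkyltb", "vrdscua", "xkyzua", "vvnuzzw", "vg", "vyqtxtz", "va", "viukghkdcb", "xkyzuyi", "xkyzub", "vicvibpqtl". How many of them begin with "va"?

Walk to "va"; the words in its subtree are exactly those with that prefix.
Matches: "va"
Count: 1

1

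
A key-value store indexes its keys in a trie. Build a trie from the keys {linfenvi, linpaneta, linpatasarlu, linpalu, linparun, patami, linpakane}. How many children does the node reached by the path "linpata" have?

1

Follow the path "linpata" to its node, then look at its outgoing edges.
Distinct next characters after "linpata": s.
That node has 1 child edge.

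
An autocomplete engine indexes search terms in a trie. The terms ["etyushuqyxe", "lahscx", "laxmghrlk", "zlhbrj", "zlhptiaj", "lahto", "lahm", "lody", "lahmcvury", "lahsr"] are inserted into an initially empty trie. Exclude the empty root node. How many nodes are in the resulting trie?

47

Count nodes per top-level branch (shared prefixes stored once):
  'e'-branch (etyushuqyxe): 11 nodes
  'l'-branch (lahm, lahmcvury, lahscx, lahsr, lahto, laxmghrlk, lody): 25 nodes
  'z'-branch (zlhbrj, zlhptiaj): 11 nodes
Sum: 47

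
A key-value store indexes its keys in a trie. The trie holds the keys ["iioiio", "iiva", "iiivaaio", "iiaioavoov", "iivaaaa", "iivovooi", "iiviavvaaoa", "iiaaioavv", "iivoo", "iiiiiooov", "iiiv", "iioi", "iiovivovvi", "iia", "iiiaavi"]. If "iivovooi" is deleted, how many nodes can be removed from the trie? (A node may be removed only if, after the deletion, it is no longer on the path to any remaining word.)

After clearing the end-marker at "iivovooi", prune upward until reaching a node still needed by another word.
The suffix "vooi" (4 nodes) is used only by "iivovooi"; the node for "iivo" still has the child "o", so pruning stops there.
Nodes removed: 4

4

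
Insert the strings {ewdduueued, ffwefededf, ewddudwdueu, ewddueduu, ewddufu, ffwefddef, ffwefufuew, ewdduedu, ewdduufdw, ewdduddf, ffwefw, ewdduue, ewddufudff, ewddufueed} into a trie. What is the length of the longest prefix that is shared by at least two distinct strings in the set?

8

Look for the deepest trie node that still has at least two words in its subtree.
"ewdduedu" and "ewddueduu" agree on "ewdduedu" (8 characters) before diverging; nothing deeper is shared.
Longest shared-prefix length: 8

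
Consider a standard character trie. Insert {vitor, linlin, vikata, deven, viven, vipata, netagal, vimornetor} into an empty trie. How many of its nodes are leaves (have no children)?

8

A leaf is a node with no children — equivalently, the end of a word that is not a proper prefix of any other stored word.
Those words: "deven", "linlin", "netagal", "vikata", "vimornetor", "vipata", "vitor", "viven"
Leaf count: 8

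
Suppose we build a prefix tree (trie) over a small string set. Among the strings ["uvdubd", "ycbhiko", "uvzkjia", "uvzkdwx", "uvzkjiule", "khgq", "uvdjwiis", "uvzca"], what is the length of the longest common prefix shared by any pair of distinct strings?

6

Look for the deepest trie node that still has at least two words in its subtree.
"uvzkjia" and "uvzkjiule" agree on "uvzkji" (6 characters) before diverging; nothing deeper is shared.
Longest shared-prefix length: 6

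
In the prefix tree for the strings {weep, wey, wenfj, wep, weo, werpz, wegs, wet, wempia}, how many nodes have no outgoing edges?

A leaf is a node with no children — equivalently, the end of a word that is not a proper prefix of any other stored word.
Those words: "weep", "wegs", "wempia", "wenfj", "weo", "wep", "werpz", "wet", "wey"
Leaf count: 9

9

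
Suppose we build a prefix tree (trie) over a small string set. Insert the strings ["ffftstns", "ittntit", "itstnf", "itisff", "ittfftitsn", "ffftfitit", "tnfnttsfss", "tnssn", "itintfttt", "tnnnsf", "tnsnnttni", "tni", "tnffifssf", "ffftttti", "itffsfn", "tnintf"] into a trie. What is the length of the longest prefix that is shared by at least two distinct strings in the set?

The deepest shared node is where two words last agree before diverging.
"ffftfitit" and "ffftstns" agree on "ffft" (4 characters) before diverging; nothing deeper is shared.
Longest shared-prefix length: 4

4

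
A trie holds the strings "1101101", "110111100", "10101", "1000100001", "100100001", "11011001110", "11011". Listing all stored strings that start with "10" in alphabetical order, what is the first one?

Words with prefix "10", in lexicographic order: "1000100001", "100100001", "10101"
The 1st is 1000100001.

1000100001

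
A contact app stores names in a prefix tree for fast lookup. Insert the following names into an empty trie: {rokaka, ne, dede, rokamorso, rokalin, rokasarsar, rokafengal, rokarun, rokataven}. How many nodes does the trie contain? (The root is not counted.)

Insert word by word; a character creates a node only if that edge doesn't already exist:
  "rokaka" → 6 new (r, o, k, a, k, a)
  "ne" → 2 new (n, e)
  "dede" → 4 new (d, e, d, e)
  "rokamorso" → prefix "roka" already present; 5 new (m, o, r, s, o)
  "rokalin" → prefix "roka" already present; 3 new (l, i, n)
  "rokasarsar" → prefix "roka" already present; 6 new (s, a, r, s, a, r)
  "rokafengal" → prefix "roka" already present; 6 new (f, e, n, g, a, l)
  "rokarun" → prefix "roka" already present; 3 new (r, u, n)
  "rokataven" → prefix "roka" already present; 5 new (t, a, v, e, n)
Total nodes = 6 + 2 + 4 + 5 + 3 + 6 + 6 + 3 + 5 = 40

40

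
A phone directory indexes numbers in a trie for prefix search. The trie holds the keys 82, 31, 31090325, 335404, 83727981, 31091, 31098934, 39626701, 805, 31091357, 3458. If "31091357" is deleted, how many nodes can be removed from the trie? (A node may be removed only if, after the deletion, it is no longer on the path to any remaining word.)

3

A node on "31091357"'s path can go only if nothing else ends at it or branches off below it.
The suffix "357" (3 nodes) is used only by "31091357"; "31091" is itself a stored word, so pruning stops there.
Nodes removed: 3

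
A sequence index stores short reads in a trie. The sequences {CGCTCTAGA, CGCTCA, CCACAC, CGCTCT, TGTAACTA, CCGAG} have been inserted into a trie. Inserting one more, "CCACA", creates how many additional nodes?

"CCACA" is already a full path in the trie; only an end-marker is added.
No new nodes are needed: 0.

0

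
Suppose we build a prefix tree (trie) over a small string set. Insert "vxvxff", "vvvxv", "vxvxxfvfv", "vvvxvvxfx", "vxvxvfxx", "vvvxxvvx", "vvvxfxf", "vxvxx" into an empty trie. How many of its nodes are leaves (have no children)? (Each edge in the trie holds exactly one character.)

Leaves are exactly the stored words that no other stored word extends.
Those words: "vvvxfxf", "vvvxvvxfx", "vvvxxvvx", "vxvxff", "vxvxvfxx", "vxvxxfvfv"
Leaf count: 6

6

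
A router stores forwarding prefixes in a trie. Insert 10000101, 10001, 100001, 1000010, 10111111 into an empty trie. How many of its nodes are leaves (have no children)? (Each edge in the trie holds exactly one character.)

Leaves are exactly the stored words that no other stored word extends.
Those words: "10000101", "10001", "10111111"
Leaf count: 3

3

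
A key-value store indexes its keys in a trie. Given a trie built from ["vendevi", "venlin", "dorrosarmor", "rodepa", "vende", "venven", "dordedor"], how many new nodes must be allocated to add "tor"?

3

No existing word starts with "t", so every character of "tor" needs a new node.
3 − 0 = 3 new nodes.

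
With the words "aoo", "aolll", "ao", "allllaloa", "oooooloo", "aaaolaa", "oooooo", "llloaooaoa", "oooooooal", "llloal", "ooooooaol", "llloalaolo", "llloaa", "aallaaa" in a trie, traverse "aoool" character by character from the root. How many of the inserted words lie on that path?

Walk "aoool" from the root; an end-of-word marker is hit whenever a stored word is a prefix of "aoool".
Prefixes of the query that are stored words: "ao", "aoo"
Count: 2

2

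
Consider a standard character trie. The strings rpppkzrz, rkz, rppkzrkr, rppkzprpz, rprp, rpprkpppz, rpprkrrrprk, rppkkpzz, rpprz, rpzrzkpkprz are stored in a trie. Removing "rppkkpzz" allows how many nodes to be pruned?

After clearing the end-marker at "rppkkpzz", prune upward until reaching a node still needed by another word.
The suffix "kpzz" (4 nodes) is used only by "rppkkpzz"; the node for "rppk" still has the child "z", so pruning stops there.
Nodes removed: 4

4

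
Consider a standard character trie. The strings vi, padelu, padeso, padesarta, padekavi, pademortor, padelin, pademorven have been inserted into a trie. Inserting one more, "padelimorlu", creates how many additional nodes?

5

"padeli" is already a path in the trie; the remaining "morlu" must be added.
New nodes needed: |"padelimorlu"| − 6 = 11 − 6 = 5.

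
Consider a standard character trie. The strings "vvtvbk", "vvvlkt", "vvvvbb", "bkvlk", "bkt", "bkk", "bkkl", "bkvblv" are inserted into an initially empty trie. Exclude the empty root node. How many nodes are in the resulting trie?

24

Trace insertions, counting only characters that open a new branch:
  "vvtvbk" → 6 new (v, v, t, v, b, k)
  "vvvlkt" → prefix "vv" already present; 4 new (v, l, k, t)
  "vvvvbb" → prefix "vvv" already present; 3 new (v, b, b)
  "bkvlk" → 5 new (b, k, v, l, k)
  "bkt" → prefix "bk" already present; 1 new (t)
  "bkk" → prefix "bk" already present; 1 new (k)
  "bkkl" → prefix "bkk" already present; 1 new (l)
  "bkvblv" → prefix "bkv" already present; 3 new (b, l, v)
Total nodes = 6 + 4 + 3 + 5 + 1 + 1 + 1 + 3 = 24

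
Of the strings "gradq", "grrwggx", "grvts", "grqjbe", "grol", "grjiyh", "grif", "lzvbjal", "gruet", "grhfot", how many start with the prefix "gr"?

9

Traverse to the node for "gr", then collect every word in that subtree.
Words under "gr": gradq, grhfot, grif, grjiyh, grol, grqjbe, grrwggx, gruet, grvts
Count: 9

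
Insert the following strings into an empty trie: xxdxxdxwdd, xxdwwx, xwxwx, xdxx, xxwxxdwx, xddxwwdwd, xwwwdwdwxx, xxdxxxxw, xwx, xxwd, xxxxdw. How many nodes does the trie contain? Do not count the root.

49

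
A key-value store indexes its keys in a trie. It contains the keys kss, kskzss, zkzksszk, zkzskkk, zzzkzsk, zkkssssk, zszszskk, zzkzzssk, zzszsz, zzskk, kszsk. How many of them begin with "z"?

Walk to "z"; the words in its subtree are exactly those with that prefix.
Matches: "zkkssssk", "zkzksszk", "zkzskkk", "zszszskk", "zzkzzssk", "zzskk", "zzszsz", "zzzkzsk"
Count: 8

8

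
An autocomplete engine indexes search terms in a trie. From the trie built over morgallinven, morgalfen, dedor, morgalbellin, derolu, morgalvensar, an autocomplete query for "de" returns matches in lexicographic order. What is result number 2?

Filter for "de…" and sort: "dedor", "derolu"
Position 2: derolu

derolu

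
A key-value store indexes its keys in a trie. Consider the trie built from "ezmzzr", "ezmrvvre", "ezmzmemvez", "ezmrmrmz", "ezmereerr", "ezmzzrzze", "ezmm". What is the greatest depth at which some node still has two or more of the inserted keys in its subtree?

Look for the deepest trie node that still has at least two words in its subtree.
"ezmzzr" and "ezmzzrzze" agree on "ezmzzr" (6 characters) before diverging; nothing deeper is shared.
Longest shared-prefix length: 6

6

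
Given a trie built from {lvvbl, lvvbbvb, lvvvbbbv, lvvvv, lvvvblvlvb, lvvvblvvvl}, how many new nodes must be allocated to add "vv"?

2

Nothing in the trie begins with "v"; the whole of "vv" is new.
2 − 0 = 2 new nodes.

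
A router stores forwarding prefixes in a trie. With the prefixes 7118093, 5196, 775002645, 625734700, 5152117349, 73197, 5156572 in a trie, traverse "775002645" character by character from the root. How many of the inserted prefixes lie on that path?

1

Walk "775002645" from the root; an end-of-word marker is hit whenever a stored word is a prefix of "775002645".
Prefixes of the query that are stored words: "775002645"
Count: 1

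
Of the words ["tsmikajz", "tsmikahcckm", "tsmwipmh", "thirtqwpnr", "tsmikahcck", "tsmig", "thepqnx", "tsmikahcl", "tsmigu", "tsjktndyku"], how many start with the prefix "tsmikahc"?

3

Traverse to the node for "tsmikahc", then collect every word in that subtree.
Matches: "tsmikahcck", "tsmikahcckm", "tsmikahcl"
Count: 3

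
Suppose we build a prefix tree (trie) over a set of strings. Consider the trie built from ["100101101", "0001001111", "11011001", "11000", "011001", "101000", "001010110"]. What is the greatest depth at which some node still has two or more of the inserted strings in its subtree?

3

Look for the deepest trie node that still has at least two words in its subtree.
"11000" and "11011001" agree on "110" (3 characters) before diverging; nothing deeper is shared.
Longest shared-prefix length: 3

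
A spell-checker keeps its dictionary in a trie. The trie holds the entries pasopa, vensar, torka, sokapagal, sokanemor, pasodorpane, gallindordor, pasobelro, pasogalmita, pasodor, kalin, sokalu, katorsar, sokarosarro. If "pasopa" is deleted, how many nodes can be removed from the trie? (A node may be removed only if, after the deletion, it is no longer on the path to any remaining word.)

2

Walk "pasopa" from the leaf back toward the root, removing each node that no remaining word uses.
The suffix "pa" (2 nodes) is used only by "pasopa"; the node for "paso" still has the child "d", so pruning stops there.
Nodes removed: 2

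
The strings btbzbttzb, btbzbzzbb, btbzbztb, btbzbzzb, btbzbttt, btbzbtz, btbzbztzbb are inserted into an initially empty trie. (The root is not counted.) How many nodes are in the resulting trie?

Count nodes per top-level branch (shared prefixes stored once):
  'b'-branch (btbzbttt, btbzbttzb, btbzbtz, btbzbztb, btbzbztzbb, btbzbzzb, btbzbzzbb): 20 nodes
Sum: 20

20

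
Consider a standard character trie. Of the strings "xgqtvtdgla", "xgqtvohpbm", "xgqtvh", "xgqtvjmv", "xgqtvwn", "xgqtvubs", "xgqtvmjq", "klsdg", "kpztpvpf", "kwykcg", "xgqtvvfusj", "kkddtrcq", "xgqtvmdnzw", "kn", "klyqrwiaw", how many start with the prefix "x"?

Filter for entries beginning with "x":
Words under "x": xgqtvh, xgqtvjmv, xgqtvmdnzw, xgqtvmjq, xgqtvohpbm, xgqtvtdgla, xgqtvubs, xgqtvvfusj, xgqtvwn
Count: 9

9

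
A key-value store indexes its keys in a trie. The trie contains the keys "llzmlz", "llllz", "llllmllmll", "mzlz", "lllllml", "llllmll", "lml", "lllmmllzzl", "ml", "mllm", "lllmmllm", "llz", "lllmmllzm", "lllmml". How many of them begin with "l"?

11

Traverse to the node for "l", then collect every word in that subtree.
Matches: "lllllml", "llllmll", "llllmllmll", "llllz", "lllmml", "lllmmllm", "lllmmllzm", "lllmmllzzl", "llz", "llzmlz", "lml"
Count: 11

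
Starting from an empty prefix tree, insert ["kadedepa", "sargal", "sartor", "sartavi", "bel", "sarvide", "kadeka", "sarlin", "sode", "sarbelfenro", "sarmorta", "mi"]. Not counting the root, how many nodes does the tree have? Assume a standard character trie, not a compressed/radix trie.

Trace insertions, counting only characters that open a new branch:
  "kadedepa" → 8 new (k, a, d, e, d, e, p, a)
  "sargal" → 6 new (s, a, r, g, a, l)
  "sartor" → prefix "sar" already present; 3 new (t, o, r)
  "sartavi" → prefix "sart" already present; 3 new (a, v, i)
  "bel" → 3 new (b, e, l)
  "sarvide" → prefix "sar" already present; 4 new (v, i, d, e)
  "kadeka" → prefix "kade" already present; 2 new (k, a)
  "sarlin" → prefix "sar" already present; 3 new (l, i, n)
  "sode" → prefix "s" already present; 3 new (o, d, e)
  "sarbelfenro" → prefix "sar" already present; 8 new (b, e, l, f, e, n, r, o)
  "sarmorta" → prefix "sar" already present; 5 new (m, o, r, t, a)
  "mi" → 2 new (m, i)
Total nodes = 8 + 6 + 3 + 3 + 3 + 4 + 2 + 3 + 3 + 8 + 5 + 2 = 50

50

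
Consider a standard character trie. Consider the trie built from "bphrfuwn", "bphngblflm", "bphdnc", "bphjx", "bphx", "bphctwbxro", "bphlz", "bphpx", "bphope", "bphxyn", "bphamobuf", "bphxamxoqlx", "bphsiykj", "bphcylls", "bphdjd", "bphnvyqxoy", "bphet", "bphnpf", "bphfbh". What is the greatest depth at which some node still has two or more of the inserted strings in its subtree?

Look for the deepest trie node that still has at least two words in its subtree.
e.g. "bphctwbxro" and "bphcylls" share the prefix "bphc" of length 4; no pair shares a longer one.
Longest shared-prefix length: 4

4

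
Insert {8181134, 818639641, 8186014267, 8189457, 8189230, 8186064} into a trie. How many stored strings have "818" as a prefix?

Traverse to the node for "818", then collect every word in that subtree.
Words under "818": 8181134, 8186014267, 8186064, 818639641, 8189230, 8189457
Count: 6

6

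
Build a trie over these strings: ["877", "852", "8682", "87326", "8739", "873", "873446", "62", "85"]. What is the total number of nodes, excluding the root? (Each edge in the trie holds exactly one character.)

17

Count nodes per top-level branch (shared prefixes stored once):
  '6'-branch (62): 2 nodes
  '8'-branch (85, 852, 8682, 873, 87326, 873446, 8739, 877): 15 nodes
Sum: 17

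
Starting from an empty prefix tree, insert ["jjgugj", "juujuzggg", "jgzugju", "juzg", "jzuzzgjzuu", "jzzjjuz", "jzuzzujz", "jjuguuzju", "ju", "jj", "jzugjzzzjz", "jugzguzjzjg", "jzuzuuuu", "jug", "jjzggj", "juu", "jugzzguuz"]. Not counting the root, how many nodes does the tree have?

75

Count nodes per top-level branch (shared prefixes stored once):
  'j'-branch (jgzugju, jj, jjgugj, jjuguuzju, jjzggj, ju, jug, jugzguzjzjg, jugzzguuz, juu, juujuzggg, juzg, jzugjzzzjz, jzuzuuuu, jzuzzgjzuu, jzuzzujz, jzzjjuz): 75 nodes
Sum: 75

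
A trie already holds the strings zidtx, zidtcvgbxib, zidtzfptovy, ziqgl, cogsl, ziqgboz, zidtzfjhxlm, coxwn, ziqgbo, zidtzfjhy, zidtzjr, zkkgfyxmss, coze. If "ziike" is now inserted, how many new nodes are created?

Walking "ziike" from the root, the first 2 characters ("zi") follow existing edges; "i" is the first miss.
New nodes needed: |"ziike"| − 2 = 5 − 2 = 3.

3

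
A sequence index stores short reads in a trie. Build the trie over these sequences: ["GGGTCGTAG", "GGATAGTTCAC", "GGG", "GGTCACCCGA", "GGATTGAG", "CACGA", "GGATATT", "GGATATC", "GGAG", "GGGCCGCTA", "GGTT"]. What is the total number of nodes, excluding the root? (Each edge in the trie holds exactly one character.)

46

Count nodes per top-level branch (shared prefixes stored once):
  'C'-branch (CACGA): 5 nodes
  'G'-branch (GGAG, GGATAGTTCAC, GGATATC, GGATATT, GGATTGAG, GGG, GGGCCGCTA, GGGTCGTAG, GGTCACCCGA, GGTT): 41 nodes
Sum: 46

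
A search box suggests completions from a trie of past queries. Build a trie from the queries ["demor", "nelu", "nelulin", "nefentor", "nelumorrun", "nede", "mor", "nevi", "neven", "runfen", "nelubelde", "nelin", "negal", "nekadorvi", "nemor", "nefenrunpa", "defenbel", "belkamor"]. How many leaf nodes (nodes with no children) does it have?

A leaf is a node with no children — equivalently, the end of a word that is not a proper prefix of any other stored word.
Those words: "belkamor", "defenbel", "demor", "mor", "nede", "nefenrunpa", "nefentor", "negal", "nekadorvi", "nelin", "nelubelde", "nelulin", "nelumorrun", "nemor", "neven", "nevi", "runfen"
Leaf count: 17

17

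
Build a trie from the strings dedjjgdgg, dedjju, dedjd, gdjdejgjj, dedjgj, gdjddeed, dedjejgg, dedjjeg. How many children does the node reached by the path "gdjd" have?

2

Follow the path "gdjd" to its node, then look at its outgoing edges.
Characters that immediately follow "gdjd" among the stored strings: {d, e}.
That node has 2 child edges.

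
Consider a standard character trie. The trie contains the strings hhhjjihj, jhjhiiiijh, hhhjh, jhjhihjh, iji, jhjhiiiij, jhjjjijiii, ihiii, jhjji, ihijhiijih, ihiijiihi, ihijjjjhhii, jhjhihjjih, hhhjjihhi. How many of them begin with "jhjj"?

2

Walk to "jhjj"; the words in its subtree are exactly those with that prefix.
Words under "jhjj": jhjji, jhjjjijiii
Count: 2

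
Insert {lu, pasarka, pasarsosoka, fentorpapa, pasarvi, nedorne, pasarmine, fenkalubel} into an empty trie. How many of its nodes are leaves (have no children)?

8

A leaf is a node with no children — equivalently, the end of a word that is not a proper prefix of any other stored word.
Those words: "fenkalubel", "fentorpapa", "lu", "nedorne", "pasarka", "pasarmine", "pasarsosoka", "pasarvi"
Leaf count: 8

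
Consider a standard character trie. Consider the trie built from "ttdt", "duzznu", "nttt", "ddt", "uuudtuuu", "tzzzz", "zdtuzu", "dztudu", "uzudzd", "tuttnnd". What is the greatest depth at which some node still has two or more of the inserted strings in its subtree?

1

Equivalently: take the maximum, over all pairs, of their longest common prefix length.
e.g. "ddt" and "duzznu" share the prefix "d" of length 1; no pair shares a longer one.
Longest shared-prefix length: 1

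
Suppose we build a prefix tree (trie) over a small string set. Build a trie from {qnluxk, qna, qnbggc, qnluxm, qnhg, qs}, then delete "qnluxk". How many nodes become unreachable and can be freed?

Walk "qnluxk" from the leaf back toward the root, removing each node that no remaining word uses.
The suffix "k" (1 node) is used only by "qnluxk"; the node for "qnlux" still has the child "m", so pruning stops there.
Nodes removed: 1

1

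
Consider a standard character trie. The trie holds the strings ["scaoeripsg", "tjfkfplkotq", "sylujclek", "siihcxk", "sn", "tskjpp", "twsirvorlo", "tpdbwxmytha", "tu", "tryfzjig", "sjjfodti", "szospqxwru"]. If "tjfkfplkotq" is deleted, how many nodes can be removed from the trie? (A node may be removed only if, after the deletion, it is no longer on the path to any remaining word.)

10

Walk "tjfkfplkotq" from the leaf back toward the root, removing each node that no remaining word uses.
The suffix "jfkfplkotq" (10 nodes) is used only by "tjfkfplkotq"; the node for "t" still has the child "s", so pruning stops there.
Nodes removed: 10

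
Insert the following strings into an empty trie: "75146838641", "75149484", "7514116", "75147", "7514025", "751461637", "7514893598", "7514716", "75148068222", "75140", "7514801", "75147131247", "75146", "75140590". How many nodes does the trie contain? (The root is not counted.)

For each word, the new-node count is its length minus the longest prefix already in the trie:
  "75146838641" → 11 new (7, 5, 1, 4, 6, 8, 3, 8, 6, 4, 1)
  "75149484" → prefix "7514" already present; 4 new (9, 4, 8, 4)
  "7514116" → prefix "7514" already present; 3 new (1, 1, 6)
  "75147" → prefix "7514" already present; 1 new (7)
  "7514025" → prefix "7514" already present; 3 new (0, 2, 5)
  "751461637" → prefix "75146" already present; 4 new (1, 6, 3, 7)
  "7514893598" → prefix "7514" already present; 6 new (8, 9, 3, 5, 9, 8)
  "7514716" → prefix "75147" already present; 2 new (1, 6)
  "75148068222" → prefix "75148" already present; 6 new (0, 6, 8, 2, 2, 2)
  "75140" → prefix "75140" already present; 0 new (none)
  "7514801" → prefix "751480" already present; 1 new (1)
  "75147131247" → prefix "751471" already present; 5 new (3, 1, 2, 4, 7)
  "75146" → prefix "75146" already present; 0 new (none)
  "75140590" → prefix "75140" already present; 3 new (5, 9, 0)
Total nodes = 11 + 4 + 3 + 1 + 3 + 4 + 6 + 2 + 6 + 0 + 1 + 5 + 0 + 3 = 49

49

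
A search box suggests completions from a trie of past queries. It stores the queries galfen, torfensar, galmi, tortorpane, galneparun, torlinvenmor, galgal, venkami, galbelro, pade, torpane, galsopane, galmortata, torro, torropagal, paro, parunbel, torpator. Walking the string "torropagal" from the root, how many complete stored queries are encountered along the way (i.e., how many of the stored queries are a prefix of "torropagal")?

2

Check each prefix of "torropagal" against the stored set — each match is an end-marker on the path.
Prefixes of the query that are stored words: "torro", "torropagal"
Count: 2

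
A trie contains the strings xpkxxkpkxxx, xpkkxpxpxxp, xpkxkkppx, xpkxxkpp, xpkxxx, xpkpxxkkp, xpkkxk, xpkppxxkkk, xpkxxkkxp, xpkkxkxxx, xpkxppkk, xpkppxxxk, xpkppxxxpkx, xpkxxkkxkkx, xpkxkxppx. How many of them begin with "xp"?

Walk to "xp"; the words in its subtree are exactly those with that prefix.
Words under "xp": xpkkxk, xpkkxkxxx, xpkkxpxpxxp, xpkppxxkkk, xpkppxxxk, xpkppxxxpkx, xpkpxxkkp, xpkxkkppx, xpkxkxppx, xpkxppkk, xpkxxkkxkkx, xpkxxkkxp, xpkxxkpkxxx, xpkxxkpp, xpkxxx
Count: 15

15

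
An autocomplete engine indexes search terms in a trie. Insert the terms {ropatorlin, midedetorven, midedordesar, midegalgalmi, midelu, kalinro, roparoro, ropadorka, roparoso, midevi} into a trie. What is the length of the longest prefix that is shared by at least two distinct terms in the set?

Look for the deepest trie node that still has at least two words in its subtree.
"roparoro" and "roparoso" agree on "roparo" (6 characters) before diverging; nothing deeper is shared.
Longest shared-prefix length: 6

6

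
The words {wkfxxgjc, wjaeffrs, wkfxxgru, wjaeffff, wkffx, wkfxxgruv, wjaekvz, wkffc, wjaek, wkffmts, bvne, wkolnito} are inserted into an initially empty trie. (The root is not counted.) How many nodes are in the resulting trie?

39

Trie structure (* marks end of a word):
(root)
├─ b
│  └─ v
│     └─ n
│        └─ e *
└─ w
   ├─ j
   │  └─ a
   │     └─ e
   │        ├─ f
   │        │  └─ f
   │        │     ├─ f
   │        │     │  └─ f *
   │        │     └─ r
   │        │        └─ s *
   │        └─ k *
   │           └─ v
   │              └─ z *
   └─ k
      ├─ f
      │  ├─ f
      │  │  ├─ c *
      │  │  ├─ m
      │  │  │  └─ t
      │  │  │     └─ s *
      │  │  └─ x *
      │  └─ x
      │     └─ x
      │        └─ g
      │           ├─ j
      │           │  └─ c *
      │           └─ r
      │              └─ u *
      │                 └─ v *
      └─ o
         └─ l
            └─ n
               └─ i
                  └─ t
                     └─ o *
Counting every labelled node above: 39.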